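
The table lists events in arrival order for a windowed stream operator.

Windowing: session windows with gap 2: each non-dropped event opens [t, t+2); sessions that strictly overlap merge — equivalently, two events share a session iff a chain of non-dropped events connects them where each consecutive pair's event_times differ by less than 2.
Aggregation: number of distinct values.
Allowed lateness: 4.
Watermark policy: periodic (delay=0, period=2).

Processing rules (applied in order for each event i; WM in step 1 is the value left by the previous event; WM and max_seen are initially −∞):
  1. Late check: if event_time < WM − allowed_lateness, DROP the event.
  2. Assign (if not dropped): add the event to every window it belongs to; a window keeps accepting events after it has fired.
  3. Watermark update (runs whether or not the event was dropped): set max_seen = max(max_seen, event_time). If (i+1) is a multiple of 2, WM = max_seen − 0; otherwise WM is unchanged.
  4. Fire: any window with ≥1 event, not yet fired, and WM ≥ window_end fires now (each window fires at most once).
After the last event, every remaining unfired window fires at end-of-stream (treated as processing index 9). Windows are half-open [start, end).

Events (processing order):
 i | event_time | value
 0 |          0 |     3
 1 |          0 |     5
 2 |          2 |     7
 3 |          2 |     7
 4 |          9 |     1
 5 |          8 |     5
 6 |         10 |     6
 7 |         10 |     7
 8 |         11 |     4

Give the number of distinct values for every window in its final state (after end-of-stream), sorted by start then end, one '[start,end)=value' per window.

[0,2)=2 [2,4)=1 [8,13)=5

i=0 t=0 v=3: → [0,2); WM=−∞
i=1 t=0 v=5: → [0,2); WM=0
i=2 t=2 v=7: → [2,4); WM=0
i=3 t=2 v=7: → [2,4); WM=2
i=4 t=9 v=1: → [9,11); WM=2
i=5 t=8 v=5: → [8,11); WM=9
i=6 t=10 v=6: → [8,12); WM=9
i=7 t=10 v=7: → [8,12); WM=10
i=8 t=11 v=4: → [8,13); WM=10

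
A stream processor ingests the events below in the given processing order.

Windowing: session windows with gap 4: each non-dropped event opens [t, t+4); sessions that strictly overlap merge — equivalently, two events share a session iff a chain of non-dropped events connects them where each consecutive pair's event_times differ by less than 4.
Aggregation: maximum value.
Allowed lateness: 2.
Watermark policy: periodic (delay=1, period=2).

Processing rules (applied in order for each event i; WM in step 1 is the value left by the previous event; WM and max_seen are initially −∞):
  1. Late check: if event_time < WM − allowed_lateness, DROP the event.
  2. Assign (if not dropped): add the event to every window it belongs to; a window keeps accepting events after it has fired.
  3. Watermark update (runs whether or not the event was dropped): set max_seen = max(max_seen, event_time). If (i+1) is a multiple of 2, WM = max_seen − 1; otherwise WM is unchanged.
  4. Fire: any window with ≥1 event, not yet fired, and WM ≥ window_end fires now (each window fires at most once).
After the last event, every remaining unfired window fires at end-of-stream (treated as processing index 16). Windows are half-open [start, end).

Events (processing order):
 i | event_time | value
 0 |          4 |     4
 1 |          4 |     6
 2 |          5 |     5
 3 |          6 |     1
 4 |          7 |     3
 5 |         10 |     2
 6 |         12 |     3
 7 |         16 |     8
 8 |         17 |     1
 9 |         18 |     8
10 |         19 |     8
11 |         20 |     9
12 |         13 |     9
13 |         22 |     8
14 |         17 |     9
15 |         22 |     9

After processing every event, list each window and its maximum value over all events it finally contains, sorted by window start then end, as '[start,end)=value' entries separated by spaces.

[4,16)=6 [16,26)=9

i=0 t=4 v=4: → [4,8); WM=−∞
i=1 t=4 v=6: → [4,8); WM=3
i=2 t=5 v=5: → [4,9); WM=3
i=3 t=6 v=1: → [4,10); WM=5
i=4 t=7 v=3: → [4,11); WM=5
i=5 t=10 v=2: → [4,14); WM=9
i=6 t=12 v=3: → [4,16); WM=9
i=7 t=16 v=8: → [16,20); WM=15
i=8 t=17 v=1: → [16,21); WM=15
i=9 t=18 v=8: → [16,22); WM=17
i=10 t=19 v=8: → [16,23); WM=17
i=11 t=20 v=9: → [16,24); WM=19
i=12 t=13 v=9: DROP (t<19-2); WM=19
i=13 t=22 v=8: → [16,26); WM=21
i=14 t=17 v=9: DROP (t<21-2); WM=21
i=15 t=22 v=9: → [16,26); WM=21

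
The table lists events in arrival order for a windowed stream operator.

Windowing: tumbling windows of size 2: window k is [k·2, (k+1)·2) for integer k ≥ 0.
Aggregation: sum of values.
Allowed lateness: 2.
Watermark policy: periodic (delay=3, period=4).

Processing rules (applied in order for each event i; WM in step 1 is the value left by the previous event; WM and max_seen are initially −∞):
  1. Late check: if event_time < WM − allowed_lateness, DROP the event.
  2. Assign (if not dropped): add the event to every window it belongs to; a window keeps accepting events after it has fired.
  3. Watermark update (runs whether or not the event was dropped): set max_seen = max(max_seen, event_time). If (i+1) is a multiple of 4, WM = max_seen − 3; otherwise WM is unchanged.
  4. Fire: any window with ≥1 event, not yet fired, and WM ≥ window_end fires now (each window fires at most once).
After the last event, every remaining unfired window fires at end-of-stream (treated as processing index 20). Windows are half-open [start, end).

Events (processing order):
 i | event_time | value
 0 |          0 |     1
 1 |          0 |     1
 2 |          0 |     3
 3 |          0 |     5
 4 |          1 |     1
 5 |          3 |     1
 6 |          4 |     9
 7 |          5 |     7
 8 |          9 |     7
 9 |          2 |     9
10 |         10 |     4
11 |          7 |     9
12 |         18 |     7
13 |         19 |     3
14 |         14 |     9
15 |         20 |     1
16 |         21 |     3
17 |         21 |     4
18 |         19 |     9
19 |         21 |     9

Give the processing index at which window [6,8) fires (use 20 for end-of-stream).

15

i=0 t=0 v=1: → [0,2); WM=−∞
i=1 t=0 v=1: → [0,2); WM=−∞
i=2 t=0 v=3: → [0,2); WM=−∞
i=3 t=0 v=5: → [0,2); WM=-3
i=4 t=1 v=1: → [0,2); WM=-3
i=5 t=3 v=1: → [2,4); WM=-3
i=6 t=4 v=9: → [4,6); WM=-3
i=7 t=5 v=7: → [4,6); WM=2; [0,2) fires=11
i=8 t=9 v=7: → [8,10); WM=2
i=9 t=2 v=9: → [2,4); WM=2
i=10 t=10 v=4: → [10,12); WM=2
i=11 t=7 v=9: → [6,8); WM=7; [2,4) fires=10 [4,6) fires=16
i=12 t=18 v=7: → [18,20); WM=7
i=13 t=19 v=3: → [18,20); WM=7
i=14 t=14 v=9: → [14,16); WM=7
i=15 t=20 v=1: → [20,22); WM=17; [6,8) fires=9 [8,10) fires=7 [10,12) fires=4 [14,16) fires=9
i=16 t=21 v=3: → [20,22); WM=17
i=17 t=21 v=4: → [20,22); WM=17
i=18 t=19 v=9: → [18,20); WM=17
i=19 t=21 v=9: → [20,22); WM=18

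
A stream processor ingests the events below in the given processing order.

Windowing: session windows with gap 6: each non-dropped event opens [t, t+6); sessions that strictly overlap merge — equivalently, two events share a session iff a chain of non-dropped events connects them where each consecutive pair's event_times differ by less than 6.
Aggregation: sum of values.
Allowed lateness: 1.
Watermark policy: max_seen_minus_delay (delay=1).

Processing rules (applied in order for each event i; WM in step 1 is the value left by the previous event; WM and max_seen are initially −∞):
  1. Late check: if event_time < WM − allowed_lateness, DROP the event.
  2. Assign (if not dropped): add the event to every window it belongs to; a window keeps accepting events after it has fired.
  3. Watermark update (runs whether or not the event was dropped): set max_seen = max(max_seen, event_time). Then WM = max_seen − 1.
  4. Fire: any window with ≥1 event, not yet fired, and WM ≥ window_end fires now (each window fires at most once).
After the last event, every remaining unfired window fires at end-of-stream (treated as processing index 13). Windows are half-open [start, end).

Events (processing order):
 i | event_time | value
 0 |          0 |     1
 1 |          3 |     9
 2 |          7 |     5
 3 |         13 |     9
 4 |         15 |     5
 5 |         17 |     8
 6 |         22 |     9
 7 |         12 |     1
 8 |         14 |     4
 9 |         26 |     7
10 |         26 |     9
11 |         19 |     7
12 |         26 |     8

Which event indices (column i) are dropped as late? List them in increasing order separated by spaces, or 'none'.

i=0 t=0 v=1: → [0,6); WM=-1
i=1 t=3 v=9: → [0,9); WM=2
i=2 t=7 v=5: → [0,13); WM=6
i=3 t=13 v=9: → [13,19); WM=12
i=4 t=15 v=5: → [13,21); WM=14
i=5 t=17 v=8: → [13,23); WM=16
i=6 t=22 v=9: → [13,28); WM=21
i=7 t=12 v=1: DROP (t<21-1); WM=21
i=8 t=14 v=4: DROP (t<21-1); WM=21
i=9 t=26 v=7: → [13,32); WM=25
i=10 t=26 v=9: → [13,32); WM=25
i=11 t=19 v=7: DROP (t<25-1); WM=25
i=12 t=26 v=8: → [13,32); WM=25

7 8 11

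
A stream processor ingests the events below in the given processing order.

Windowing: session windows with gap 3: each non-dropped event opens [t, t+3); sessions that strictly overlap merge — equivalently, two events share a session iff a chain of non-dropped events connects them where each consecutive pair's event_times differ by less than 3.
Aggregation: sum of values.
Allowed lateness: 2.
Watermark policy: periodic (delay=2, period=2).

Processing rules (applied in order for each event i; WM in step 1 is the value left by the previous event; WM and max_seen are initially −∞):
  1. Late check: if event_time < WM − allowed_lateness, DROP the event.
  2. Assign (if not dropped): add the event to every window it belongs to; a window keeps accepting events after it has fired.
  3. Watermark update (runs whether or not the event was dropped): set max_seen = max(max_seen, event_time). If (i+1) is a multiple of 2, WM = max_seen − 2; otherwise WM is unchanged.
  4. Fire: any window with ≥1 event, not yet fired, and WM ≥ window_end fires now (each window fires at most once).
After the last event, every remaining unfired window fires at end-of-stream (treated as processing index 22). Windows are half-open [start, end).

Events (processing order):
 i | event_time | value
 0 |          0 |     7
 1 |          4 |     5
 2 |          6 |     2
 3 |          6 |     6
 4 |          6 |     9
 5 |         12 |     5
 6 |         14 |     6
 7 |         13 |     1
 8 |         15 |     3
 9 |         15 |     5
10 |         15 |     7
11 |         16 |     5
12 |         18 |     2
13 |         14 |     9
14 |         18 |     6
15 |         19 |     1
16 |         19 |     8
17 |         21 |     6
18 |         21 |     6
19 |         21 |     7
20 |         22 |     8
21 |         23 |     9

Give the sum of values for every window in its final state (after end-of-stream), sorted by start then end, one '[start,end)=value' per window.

i=0 t=0 v=7: → [0,3); WM=−∞
i=1 t=4 v=5: → [4,7); WM=2
i=2 t=6 v=2: → [4,9); WM=2
i=3 t=6 v=6: → [4,9); WM=4
i=4 t=6 v=9: → [4,9); WM=4
i=5 t=12 v=5: → [12,15); WM=10
i=6 t=14 v=6: → [12,17); WM=10
i=7 t=13 v=1: → [12,17); WM=12
i=8 t=15 v=3: → [12,18); WM=12
i=9 t=15 v=5: → [12,18); WM=13
i=10 t=15 v=7: → [12,18); WM=13
i=11 t=16 v=5: → [12,19); WM=14
i=12 t=18 v=2: → [12,21); WM=14
i=13 t=14 v=9: → [12,21); WM=16
i=14 t=18 v=6: → [12,21); WM=16
i=15 t=19 v=1: → [12,22); WM=17
i=16 t=19 v=8: → [12,22); WM=17
i=17 t=21 v=6: → [12,24); WM=19
i=18 t=21 v=6: → [12,24); WM=19
i=19 t=21 v=7: → [12,24); WM=19
i=20 t=22 v=8: → [12,25); WM=19
i=21 t=23 v=9: → [12,26); WM=21

[0,3)=7 [4,9)=22 [12,26)=94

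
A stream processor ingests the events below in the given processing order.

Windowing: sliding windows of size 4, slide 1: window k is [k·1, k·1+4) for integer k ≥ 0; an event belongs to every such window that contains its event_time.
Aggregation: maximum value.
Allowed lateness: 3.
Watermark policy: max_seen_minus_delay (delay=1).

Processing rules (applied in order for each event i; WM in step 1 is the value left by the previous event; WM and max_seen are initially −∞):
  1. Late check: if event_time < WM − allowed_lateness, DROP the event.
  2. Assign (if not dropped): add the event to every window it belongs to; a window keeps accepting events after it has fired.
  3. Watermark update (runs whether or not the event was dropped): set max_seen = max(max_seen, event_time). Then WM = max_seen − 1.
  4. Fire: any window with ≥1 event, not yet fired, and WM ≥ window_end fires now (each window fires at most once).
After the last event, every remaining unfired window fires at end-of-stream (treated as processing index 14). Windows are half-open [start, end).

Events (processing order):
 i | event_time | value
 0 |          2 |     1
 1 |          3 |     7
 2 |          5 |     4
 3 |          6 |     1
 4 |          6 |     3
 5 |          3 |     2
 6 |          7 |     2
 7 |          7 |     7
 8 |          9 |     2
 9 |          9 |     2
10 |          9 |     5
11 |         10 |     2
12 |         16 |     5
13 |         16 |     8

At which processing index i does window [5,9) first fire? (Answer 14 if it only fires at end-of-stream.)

i=0 t=2 v=1: → [2,6),[1,5),[0,4); WM=1
i=1 t=3 v=7: → [3,7),[2,6),[1,5),[0,4); WM=2
i=2 t=5 v=4: → [5,9),[4,8),[3,7),[2,6); WM=4; [0,4) fires=7
i=3 t=6 v=1: → [6,10),[5,9),[4,8),[3,7); WM=5; [1,5) fires=7
i=4 t=6 v=3: → [6,10),[5,9),[4,8),[3,7); WM=5
i=5 t=3 v=2: → [3,7),[2,6),[1,5),[0,4); WM=5
i=6 t=7 v=2: → [7,11),[6,10),[5,9),[4,8); WM=6; [2,6) fires=7
i=7 t=7 v=7: → [7,11),[6,10),[5,9),[4,8); WM=6
i=8 t=9 v=2: → [9,13),[8,12),[7,11),[6,10); WM=8; [3,7) fires=7 [4,8) fires=7
i=9 t=9 v=2: → [9,13),[8,12),[7,11),[6,10); WM=8
i=10 t=9 v=5: → [9,13),[8,12),[7,11),[6,10); WM=8
i=11 t=10 v=2: → [10,14),[9,13),[8,12),[7,11); WM=9; [5,9) fires=7
i=12 t=16 v=5: → [16,20),[15,19),[14,18),[13,17); WM=15; [6,10) fires=7 [7,11) fires=7 [8,12) fires=5 [9,13) fires=5 [10,14) fires=2
i=13 t=16 v=8: → [16,20),[15,19),[14,18),[13,17); WM=15

11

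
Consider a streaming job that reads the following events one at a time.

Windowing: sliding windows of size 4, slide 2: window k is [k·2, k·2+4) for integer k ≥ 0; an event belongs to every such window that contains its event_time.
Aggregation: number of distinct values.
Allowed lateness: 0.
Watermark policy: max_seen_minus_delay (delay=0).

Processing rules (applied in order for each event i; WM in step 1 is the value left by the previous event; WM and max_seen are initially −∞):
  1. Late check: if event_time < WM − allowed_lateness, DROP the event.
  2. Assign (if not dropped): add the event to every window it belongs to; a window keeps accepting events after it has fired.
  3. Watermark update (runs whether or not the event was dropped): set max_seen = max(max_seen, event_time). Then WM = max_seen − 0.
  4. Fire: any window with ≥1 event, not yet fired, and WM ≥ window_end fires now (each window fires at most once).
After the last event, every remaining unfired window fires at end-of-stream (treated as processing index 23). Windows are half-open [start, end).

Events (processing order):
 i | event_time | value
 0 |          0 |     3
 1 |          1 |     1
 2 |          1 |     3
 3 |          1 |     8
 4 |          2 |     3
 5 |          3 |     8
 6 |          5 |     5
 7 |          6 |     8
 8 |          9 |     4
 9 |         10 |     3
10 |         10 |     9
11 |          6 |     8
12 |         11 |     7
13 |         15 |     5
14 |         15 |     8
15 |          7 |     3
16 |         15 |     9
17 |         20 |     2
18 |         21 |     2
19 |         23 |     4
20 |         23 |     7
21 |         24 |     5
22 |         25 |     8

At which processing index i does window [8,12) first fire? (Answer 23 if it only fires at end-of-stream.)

i=0 t=0 v=3: → [0,4); WM=0
i=1 t=1 v=1: → [0,4); WM=1
i=2 t=1 v=3: → [0,4); WM=1
i=3 t=1 v=8: → [0,4); WM=1
i=4 t=2 v=3: → [2,6),[0,4); WM=2
i=5 t=3 v=8: → [2,6),[0,4); WM=3
i=6 t=5 v=5: → [4,8),[2,6); WM=5; [0,4) fires=3
i=7 t=6 v=8: → [6,10),[4,8); WM=6; [2,6) fires=3
i=8 t=9 v=4: → [8,12),[6,10); WM=9; [4,8) fires=2
i=9 t=10 v=3: → [10,14),[8,12); WM=10; [6,10) fires=2
i=10 t=10 v=9: → [10,14),[8,12); WM=10
i=11 t=6 v=8: DROP (t<10-0); WM=10
i=12 t=11 v=7: → [10,14),[8,12); WM=11
i=13 t=15 v=5: → [14,18),[12,16); WM=15; [8,12) fires=4 [10,14) fires=3
i=14 t=15 v=8: → [14,18),[12,16); WM=15
i=15 t=7 v=3: DROP (t<15-0); WM=15
i=16 t=15 v=9: → [14,18),[12,16); WM=15
i=17 t=20 v=2: → [20,24),[18,22); WM=20; [12,16) fires=3 [14,18) fires=3
i=18 t=21 v=2: → [20,24),[18,22); WM=21
i=19 t=23 v=4: → [22,26),[20,24); WM=23; [18,22) fires=1
i=20 t=23 v=7: → [22,26),[20,24); WM=23
i=21 t=24 v=5: → [24,28),[22,26); WM=24; [20,24) fires=3
i=22 t=25 v=8: → [24,28),[22,26); WM=25

13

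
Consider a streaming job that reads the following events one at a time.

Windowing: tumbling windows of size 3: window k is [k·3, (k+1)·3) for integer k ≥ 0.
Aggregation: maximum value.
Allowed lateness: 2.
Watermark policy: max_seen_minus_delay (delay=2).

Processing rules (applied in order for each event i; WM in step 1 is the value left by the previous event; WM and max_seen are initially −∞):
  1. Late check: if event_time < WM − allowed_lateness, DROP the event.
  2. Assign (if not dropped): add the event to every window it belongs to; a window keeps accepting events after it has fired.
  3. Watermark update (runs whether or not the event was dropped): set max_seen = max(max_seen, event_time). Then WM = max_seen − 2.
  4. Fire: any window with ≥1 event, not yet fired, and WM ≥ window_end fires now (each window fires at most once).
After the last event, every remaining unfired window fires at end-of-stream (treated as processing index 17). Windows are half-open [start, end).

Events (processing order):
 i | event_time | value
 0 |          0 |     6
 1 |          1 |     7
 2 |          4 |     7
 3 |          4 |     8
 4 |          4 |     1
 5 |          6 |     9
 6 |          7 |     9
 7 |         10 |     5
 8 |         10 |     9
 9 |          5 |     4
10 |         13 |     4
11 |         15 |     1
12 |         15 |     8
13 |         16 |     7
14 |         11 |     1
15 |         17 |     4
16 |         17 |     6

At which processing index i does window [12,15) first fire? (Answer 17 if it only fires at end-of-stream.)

i=0 t=0 v=6: → [0,3); WM=-2
i=1 t=1 v=7: → [0,3); WM=-1
i=2 t=4 v=7: → [3,6); WM=2
i=3 t=4 v=8: → [3,6); WM=2
i=4 t=4 v=1: → [3,6); WM=2
i=5 t=6 v=9: → [6,9); WM=4; [0,3) fires=7
i=6 t=7 v=9: → [6,9); WM=5
i=7 t=10 v=5: → [9,12); WM=8; [3,6) fires=8
i=8 t=10 v=9: → [9,12); WM=8
i=9 t=5 v=4: DROP (t<8-2); WM=8
i=10 t=13 v=4: → [12,15); WM=11; [6,9) fires=9
i=11 t=15 v=1: → [15,18); WM=13; [9,12) fires=9
i=12 t=15 v=8: → [15,18); WM=13
i=13 t=16 v=7: → [15,18); WM=14
i=14 t=11 v=1: DROP (t<14-2); WM=14
i=15 t=17 v=4: → [15,18); WM=15; [12,15) fires=4
i=16 t=17 v=6: → [15,18); WM=15

15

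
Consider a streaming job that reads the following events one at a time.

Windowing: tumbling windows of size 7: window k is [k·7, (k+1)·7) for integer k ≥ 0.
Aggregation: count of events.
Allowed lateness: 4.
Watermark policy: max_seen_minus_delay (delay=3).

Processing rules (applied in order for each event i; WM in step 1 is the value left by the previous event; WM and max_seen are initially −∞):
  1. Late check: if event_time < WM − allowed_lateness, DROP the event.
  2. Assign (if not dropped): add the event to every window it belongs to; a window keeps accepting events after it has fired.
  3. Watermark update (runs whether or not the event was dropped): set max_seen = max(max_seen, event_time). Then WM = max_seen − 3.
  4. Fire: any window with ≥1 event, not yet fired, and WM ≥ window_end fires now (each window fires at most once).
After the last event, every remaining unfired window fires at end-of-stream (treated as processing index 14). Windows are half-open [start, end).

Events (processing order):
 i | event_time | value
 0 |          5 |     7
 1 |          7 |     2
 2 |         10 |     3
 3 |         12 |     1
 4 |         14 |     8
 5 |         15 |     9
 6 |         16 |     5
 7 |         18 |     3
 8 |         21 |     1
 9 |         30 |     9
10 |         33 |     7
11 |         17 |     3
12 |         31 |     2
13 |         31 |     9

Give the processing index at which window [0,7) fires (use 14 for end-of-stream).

2

i=0 t=5 v=7: → [0,7); WM=2
i=1 t=7 v=2: → [7,14); WM=4
i=2 t=10 v=3: → [7,14); WM=7; [0,7) fires=1
i=3 t=12 v=1: → [7,14); WM=9
i=4 t=14 v=8: → [14,21); WM=11
i=5 t=15 v=9: → [14,21); WM=12
i=6 t=16 v=5: → [14,21); WM=13
i=7 t=18 v=3: → [14,21); WM=15; [7,14) fires=3
i=8 t=21 v=1: → [21,28); WM=18
i=9 t=30 v=9: → [28,35); WM=27; [14,21) fires=4
i=10 t=33 v=7: → [28,35); WM=30; [21,28) fires=1
i=11 t=17 v=3: DROP (t<30-4); WM=30
i=12 t=31 v=2: → [28,35); WM=30
i=13 t=31 v=9: → [28,35); WM=30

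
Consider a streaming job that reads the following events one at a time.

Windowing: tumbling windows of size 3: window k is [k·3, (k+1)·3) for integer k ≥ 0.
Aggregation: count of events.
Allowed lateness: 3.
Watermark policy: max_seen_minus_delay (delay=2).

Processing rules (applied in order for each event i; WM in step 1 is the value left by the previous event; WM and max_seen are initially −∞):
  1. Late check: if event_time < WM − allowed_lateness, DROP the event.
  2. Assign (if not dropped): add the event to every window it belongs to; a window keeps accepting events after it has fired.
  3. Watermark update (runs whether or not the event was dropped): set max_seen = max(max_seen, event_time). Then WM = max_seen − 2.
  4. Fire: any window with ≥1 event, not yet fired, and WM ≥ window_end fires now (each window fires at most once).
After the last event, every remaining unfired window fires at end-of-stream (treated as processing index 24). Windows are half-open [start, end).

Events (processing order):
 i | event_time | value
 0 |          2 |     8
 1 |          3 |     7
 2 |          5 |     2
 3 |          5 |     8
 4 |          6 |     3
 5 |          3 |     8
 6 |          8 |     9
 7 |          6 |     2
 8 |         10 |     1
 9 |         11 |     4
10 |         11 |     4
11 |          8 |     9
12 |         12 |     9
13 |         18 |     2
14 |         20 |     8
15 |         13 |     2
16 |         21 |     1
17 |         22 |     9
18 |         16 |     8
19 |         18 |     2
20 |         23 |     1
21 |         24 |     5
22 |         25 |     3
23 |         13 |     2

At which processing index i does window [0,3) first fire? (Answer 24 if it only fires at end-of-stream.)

2

i=0 t=2 v=8: → [0,3); WM=0
i=1 t=3 v=7: → [3,6); WM=1
i=2 t=5 v=2: → [3,6); WM=3; [0,3) fires=1
i=3 t=5 v=8: → [3,6); WM=3
i=4 t=6 v=3: → [6,9); WM=4
i=5 t=3 v=8: → [3,6); WM=4
i=6 t=8 v=9: → [6,9); WM=6; [3,6) fires=4
i=7 t=6 v=2: → [6,9); WM=6
i=8 t=10 v=1: → [9,12); WM=8
i=9 t=11 v=4: → [9,12); WM=9; [6,9) fires=3
i=10 t=11 v=4: → [9,12); WM=9
i=11 t=8 v=9: → [6,9); WM=9
i=12 t=12 v=9: → [12,15); WM=10
i=13 t=18 v=2: → [18,21); WM=16; [9,12) fires=3 [12,15) fires=1
i=14 t=20 v=8: → [18,21); WM=18
i=15 t=13 v=2: DROP (t<18-3); WM=18
i=16 t=21 v=1: → [21,24); WM=19
i=17 t=22 v=9: → [21,24); WM=20
i=18 t=16 v=8: DROP (t<20-3); WM=20
i=19 t=18 v=2: → [18,21); WM=20
i=20 t=23 v=1: → [21,24); WM=21; [18,21) fires=3
i=21 t=24 v=5: → [24,27); WM=22
i=22 t=25 v=3: → [24,27); WM=23
i=23 t=13 v=2: DROP (t<23-3); WM=23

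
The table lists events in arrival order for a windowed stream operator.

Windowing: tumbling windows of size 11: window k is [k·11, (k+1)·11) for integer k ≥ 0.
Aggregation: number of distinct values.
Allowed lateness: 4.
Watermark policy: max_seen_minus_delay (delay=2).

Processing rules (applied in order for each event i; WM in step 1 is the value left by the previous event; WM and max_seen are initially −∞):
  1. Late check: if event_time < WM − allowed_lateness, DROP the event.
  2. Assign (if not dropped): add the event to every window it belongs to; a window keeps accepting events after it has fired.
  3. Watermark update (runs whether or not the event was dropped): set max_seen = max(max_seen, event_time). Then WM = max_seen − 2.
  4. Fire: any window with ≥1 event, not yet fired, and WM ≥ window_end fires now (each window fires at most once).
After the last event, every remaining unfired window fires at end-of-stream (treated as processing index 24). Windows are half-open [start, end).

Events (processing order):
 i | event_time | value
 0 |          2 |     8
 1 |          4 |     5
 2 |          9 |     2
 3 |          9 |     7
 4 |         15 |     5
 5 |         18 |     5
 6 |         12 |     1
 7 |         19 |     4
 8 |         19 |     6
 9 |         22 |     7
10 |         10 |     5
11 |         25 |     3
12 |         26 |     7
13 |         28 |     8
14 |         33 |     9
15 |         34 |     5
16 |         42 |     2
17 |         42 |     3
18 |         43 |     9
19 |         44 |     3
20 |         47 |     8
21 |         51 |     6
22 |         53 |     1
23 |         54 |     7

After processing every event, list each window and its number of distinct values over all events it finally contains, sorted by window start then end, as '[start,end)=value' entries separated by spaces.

[0,11)=4 [11,22)=4 [22,33)=3 [33,44)=4 [44,55)=5

i=0 t=2 v=8: → [0,11); WM=0
i=1 t=4 v=5: → [0,11); WM=2
i=2 t=9 v=2: → [0,11); WM=7
i=3 t=9 v=7: → [0,11); WM=7
i=4 t=15 v=5: → [11,22); WM=13; [0,11) fires=4
i=5 t=18 v=5: → [11,22); WM=16
i=6 t=12 v=1: → [11,22); WM=16
i=7 t=19 v=4: → [11,22); WM=17
i=8 t=19 v=6: → [11,22); WM=17
i=9 t=22 v=7: → [22,33); WM=20
i=10 t=10 v=5: DROP (t<20-4); WM=20
i=11 t=25 v=3: → [22,33); WM=23; [11,22) fires=4
i=12 t=26 v=7: → [22,33); WM=24
i=13 t=28 v=8: → [22,33); WM=26
i=14 t=33 v=9: → [33,44); WM=31
i=15 t=34 v=5: → [33,44); WM=32
i=16 t=42 v=2: → [33,44); WM=40; [22,33) fires=3
i=17 t=42 v=3: → [33,44); WM=40
i=18 t=43 v=9: → [33,44); WM=41
i=19 t=44 v=3: → [44,55); WM=42
i=20 t=47 v=8: → [44,55); WM=45; [33,44) fires=4
i=21 t=51 v=6: → [44,55); WM=49
i=22 t=53 v=1: → [44,55); WM=51
i=23 t=54 v=7: → [44,55); WM=52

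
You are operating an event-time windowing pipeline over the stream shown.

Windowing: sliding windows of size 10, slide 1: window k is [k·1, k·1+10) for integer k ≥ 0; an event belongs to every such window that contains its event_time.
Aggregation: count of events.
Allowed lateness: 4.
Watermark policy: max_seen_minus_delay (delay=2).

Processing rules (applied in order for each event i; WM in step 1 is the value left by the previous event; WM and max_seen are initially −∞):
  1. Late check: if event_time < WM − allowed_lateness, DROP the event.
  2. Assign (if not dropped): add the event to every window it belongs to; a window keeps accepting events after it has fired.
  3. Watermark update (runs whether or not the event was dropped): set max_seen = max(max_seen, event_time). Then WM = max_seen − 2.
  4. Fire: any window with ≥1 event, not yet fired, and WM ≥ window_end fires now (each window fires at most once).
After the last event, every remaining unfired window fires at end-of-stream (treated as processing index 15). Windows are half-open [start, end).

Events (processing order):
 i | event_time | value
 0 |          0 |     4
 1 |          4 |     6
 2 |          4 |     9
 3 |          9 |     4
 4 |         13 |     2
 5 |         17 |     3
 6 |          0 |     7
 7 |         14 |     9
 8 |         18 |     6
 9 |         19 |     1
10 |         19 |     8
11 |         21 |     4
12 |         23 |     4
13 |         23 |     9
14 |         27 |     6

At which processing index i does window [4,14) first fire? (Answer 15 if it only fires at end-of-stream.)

5

i=0 t=0 v=4: → [0,10); WM=-2
i=1 t=4 v=6: → [4,14),[3,13),[2,12),[1,11),[0,10); WM=2
i=2 t=4 v=9: → [4,14),[3,13),[2,12),[1,11),[0,10); WM=2
i=3 t=9 v=4: → [9,19),[8,18),[7,17),[6,16),[5,15),[4,14),[3,13),[2,12),[1,11),[0,10); WM=7
i=4 t=13 v=2: → [13,23),[12,22),[11,21),[10,20),[9,19),[8,18),[7,17),[6,16),[5,15),[4,14); WM=11; [0,10) fires=4 [1,11) fires=3
i=5 t=17 v=3: → [17,27),[16,26),[15,25),[14,24),[13,23),[12,22),[11,21),[10,20),[9,19),[8,18); WM=15; [2,12) fires=3 [3,13) fires=3 [4,14) fires=4 [5,15) fires=2
i=6 t=0 v=7: DROP (t<15-4); WM=15
i=7 t=14 v=9: → [14,24),[13,23),[12,22),[11,21),[10,20),[9,19),[8,18),[7,17),[6,16),[5,15); WM=15
i=8 t=18 v=6: → [18,28),[17,27),[16,26),[15,25),[14,24),[13,23),[12,22),[11,21),[10,20),[9,19); WM=16; [6,16) fires=3
i=9 t=19 v=1: → [19,29),[18,28),[17,27),[16,26),[15,25),[14,24),[13,23),[12,22),[11,21),[10,20); WM=17; [7,17) fires=3
i=10 t=19 v=8: → [19,29),[18,28),[17,27),[16,26),[15,25),[14,24),[13,23),[12,22),[11,21),[10,20); WM=17
i=11 t=21 v=4: → [21,31),[20,30),[19,29),[18,28),[17,27),[16,26),[15,25),[14,24),[13,23),[12,22); WM=19; [8,18) fires=4 [9,19) fires=5
i=12 t=23 v=4: → [23,33),[22,32),[21,31),[20,30),[19,29),[18,28),[17,27),[16,26),[15,25),[14,24); WM=21; [10,20) fires=6 [11,21) fires=6
i=13 t=23 v=9: → [23,33),[22,32),[21,31),[20,30),[19,29),[18,28),[17,27),[16,26),[15,25),[14,24); WM=21
i=14 t=27 v=6: → [27,37),[26,36),[25,35),[24,34),[23,33),[22,32),[21,31),[20,30),[19,29),[18,28); WM=25; [12,22) fires=7 [13,23) fires=7 [14,24) fires=8 [15,25) fires=7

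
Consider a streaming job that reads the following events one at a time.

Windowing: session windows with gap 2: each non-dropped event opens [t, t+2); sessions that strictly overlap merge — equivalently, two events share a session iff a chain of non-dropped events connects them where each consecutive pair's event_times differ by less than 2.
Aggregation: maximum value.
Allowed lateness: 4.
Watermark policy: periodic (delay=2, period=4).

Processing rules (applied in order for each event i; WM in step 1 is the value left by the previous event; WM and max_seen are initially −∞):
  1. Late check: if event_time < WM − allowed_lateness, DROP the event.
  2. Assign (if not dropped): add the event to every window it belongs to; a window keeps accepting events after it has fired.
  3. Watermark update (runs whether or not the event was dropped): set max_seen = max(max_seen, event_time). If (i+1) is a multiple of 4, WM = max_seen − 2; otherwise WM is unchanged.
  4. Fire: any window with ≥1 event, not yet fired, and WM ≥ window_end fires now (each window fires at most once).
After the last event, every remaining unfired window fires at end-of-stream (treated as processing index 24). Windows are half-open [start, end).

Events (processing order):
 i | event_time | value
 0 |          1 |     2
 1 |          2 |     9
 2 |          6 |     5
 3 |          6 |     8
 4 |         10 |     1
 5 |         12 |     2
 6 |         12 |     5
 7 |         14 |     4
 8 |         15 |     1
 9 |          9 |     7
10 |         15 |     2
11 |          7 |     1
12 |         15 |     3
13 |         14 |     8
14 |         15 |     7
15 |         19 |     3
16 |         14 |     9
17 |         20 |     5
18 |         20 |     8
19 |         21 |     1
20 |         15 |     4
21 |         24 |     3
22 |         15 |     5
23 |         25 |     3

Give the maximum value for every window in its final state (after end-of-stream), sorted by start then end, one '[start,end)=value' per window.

[1,4)=9 [6,8)=8 [9,12)=7 [12,14)=5 [14,17)=9 [19,23)=8 [24,27)=3

i=0 t=1 v=2: → [1,3); WM=−∞
i=1 t=2 v=9: → [1,4); WM=−∞
i=2 t=6 v=5: → [6,8); WM=−∞
i=3 t=6 v=8: → [6,8); WM=4
i=4 t=10 v=1: → [10,12); WM=4
i=5 t=12 v=2: → [12,14); WM=4
i=6 t=12 v=5: → [12,14); WM=4
i=7 t=14 v=4: → [14,16); WM=12
i=8 t=15 v=1: → [14,17); WM=12
i=9 t=9 v=7: → [9,12); WM=12
i=10 t=15 v=2: → [14,17); WM=12
i=11 t=7 v=1: DROP (t<12-4); WM=13
i=12 t=15 v=3: → [14,17); WM=13
i=13 t=14 v=8: → [14,17); WM=13
i=14 t=15 v=7: → [14,17); WM=13
i=15 t=19 v=3: → [19,21); WM=17
i=16 t=14 v=9: → [14,17); WM=17
i=17 t=20 v=5: → [19,22); WM=17
i=18 t=20 v=8: → [19,22); WM=17
i=19 t=21 v=1: → [19,23); WM=19
i=20 t=15 v=4: → [14,17); WM=19
i=21 t=24 v=3: → [24,26); WM=19
i=22 t=15 v=5: → [14,17); WM=19
i=23 t=25 v=3: → [24,27); WM=23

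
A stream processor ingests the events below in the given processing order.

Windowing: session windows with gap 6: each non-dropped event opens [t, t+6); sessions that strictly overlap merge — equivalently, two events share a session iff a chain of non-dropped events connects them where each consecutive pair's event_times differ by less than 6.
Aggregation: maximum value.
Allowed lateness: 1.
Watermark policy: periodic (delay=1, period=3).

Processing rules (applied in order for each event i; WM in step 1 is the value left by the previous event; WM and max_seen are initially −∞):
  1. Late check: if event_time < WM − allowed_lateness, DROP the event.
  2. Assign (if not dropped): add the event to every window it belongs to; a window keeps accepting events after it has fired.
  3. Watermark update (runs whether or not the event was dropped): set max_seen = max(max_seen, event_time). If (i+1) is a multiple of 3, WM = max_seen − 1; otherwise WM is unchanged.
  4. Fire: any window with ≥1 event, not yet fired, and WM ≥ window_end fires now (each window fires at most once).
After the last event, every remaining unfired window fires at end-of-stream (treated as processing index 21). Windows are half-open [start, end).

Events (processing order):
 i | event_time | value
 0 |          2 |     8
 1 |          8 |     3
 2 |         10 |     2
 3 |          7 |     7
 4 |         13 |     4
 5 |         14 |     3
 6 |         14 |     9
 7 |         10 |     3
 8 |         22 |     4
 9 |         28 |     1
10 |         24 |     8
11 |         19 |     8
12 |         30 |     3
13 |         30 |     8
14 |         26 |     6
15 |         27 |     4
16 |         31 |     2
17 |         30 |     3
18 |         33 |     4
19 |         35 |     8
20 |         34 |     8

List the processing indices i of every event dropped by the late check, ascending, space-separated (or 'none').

3 7 11 15

i=0 t=2 v=8: → [2,8); WM=−∞
i=1 t=8 v=3: → [8,14); WM=−∞
i=2 t=10 v=2: → [8,16); WM=9
i=3 t=7 v=7: DROP (t<9-1); WM=9
i=4 t=13 v=4: → [8,19); WM=9
i=5 t=14 v=3: → [8,20); WM=13
i=6 t=14 v=9: → [8,20); WM=13
i=7 t=10 v=3: DROP (t<13-1); WM=13
i=8 t=22 v=4: → [22,28); WM=21
i=9 t=28 v=1: → [28,34); WM=21
i=10 t=24 v=8: → [22,34); WM=21
i=11 t=19 v=8: DROP (t<21-1); WM=27
i=12 t=30 v=3: → [22,36); WM=27
i=13 t=30 v=8: → [22,36); WM=27
i=14 t=26 v=6: → [22,36); WM=29
i=15 t=27 v=4: DROP (t<29-1); WM=29
i=16 t=31 v=2: → [22,37); WM=29
i=17 t=30 v=3: → [22,37); WM=30
i=18 t=33 v=4: → [22,39); WM=30
i=19 t=35 v=8: → [22,41); WM=30
i=20 t=34 v=8: → [22,41); WM=34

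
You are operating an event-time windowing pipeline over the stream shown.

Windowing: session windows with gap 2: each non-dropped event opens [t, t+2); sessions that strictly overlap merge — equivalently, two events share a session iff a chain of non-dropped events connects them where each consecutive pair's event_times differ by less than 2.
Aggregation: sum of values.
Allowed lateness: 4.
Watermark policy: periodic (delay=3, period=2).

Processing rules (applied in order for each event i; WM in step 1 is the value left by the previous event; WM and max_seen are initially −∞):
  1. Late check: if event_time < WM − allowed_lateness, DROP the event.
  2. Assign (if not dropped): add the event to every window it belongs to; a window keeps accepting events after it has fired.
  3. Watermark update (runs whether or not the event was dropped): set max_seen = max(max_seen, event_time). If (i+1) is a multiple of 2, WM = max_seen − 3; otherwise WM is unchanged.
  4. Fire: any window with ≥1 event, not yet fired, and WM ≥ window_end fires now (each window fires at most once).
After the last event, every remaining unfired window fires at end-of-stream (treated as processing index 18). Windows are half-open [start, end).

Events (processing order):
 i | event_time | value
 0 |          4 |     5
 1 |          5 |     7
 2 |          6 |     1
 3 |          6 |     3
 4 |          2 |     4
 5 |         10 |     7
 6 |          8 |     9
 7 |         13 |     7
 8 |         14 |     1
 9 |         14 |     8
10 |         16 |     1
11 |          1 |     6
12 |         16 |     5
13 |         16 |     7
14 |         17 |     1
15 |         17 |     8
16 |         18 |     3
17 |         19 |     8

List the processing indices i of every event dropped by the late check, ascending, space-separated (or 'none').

11

i=0 t=4 v=5: → [4,6); WM=−∞
i=1 t=5 v=7: → [4,7); WM=2
i=2 t=6 v=1: → [4,8); WM=2
i=3 t=6 v=3: → [4,8); WM=3
i=4 t=2 v=4: → [2,4); WM=3
i=5 t=10 v=7: → [10,12); WM=7
i=6 t=8 v=9: → [8,10); WM=7
i=7 t=13 v=7: → [13,15); WM=10
i=8 t=14 v=1: → [13,16); WM=10
i=9 t=14 v=8: → [13,16); WM=11
i=10 t=16 v=1: → [16,18); WM=11
i=11 t=1 v=6: DROP (t<11-4); WM=13
i=12 t=16 v=5: → [16,18); WM=13
i=13 t=16 v=7: → [16,18); WM=13
i=14 t=17 v=1: → [16,19); WM=13
i=15 t=17 v=8: → [16,19); WM=14
i=16 t=18 v=3: → [16,20); WM=14
i=17 t=19 v=8: → [16,21); WM=16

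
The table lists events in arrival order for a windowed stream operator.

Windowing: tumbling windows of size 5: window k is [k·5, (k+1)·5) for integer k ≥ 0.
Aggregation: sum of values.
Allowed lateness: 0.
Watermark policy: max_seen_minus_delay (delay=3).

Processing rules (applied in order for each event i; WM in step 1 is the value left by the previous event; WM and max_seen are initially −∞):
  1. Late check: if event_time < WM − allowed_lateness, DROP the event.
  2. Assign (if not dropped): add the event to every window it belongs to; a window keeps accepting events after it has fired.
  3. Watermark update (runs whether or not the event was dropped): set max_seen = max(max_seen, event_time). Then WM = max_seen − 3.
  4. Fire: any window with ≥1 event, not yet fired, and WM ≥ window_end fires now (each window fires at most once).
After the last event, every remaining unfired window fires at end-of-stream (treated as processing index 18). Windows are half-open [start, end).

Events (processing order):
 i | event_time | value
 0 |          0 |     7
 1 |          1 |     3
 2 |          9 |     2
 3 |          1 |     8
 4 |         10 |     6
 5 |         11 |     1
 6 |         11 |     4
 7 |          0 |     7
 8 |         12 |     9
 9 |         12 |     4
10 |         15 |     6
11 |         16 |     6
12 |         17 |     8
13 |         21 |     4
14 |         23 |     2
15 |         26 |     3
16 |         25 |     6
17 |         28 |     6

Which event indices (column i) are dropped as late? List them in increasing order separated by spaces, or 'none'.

3 7

i=0 t=0 v=7: → [0,5); WM=-3
i=1 t=1 v=3: → [0,5); WM=-2
i=2 t=9 v=2: → [5,10); WM=6; [0,5) fires=10
i=3 t=1 v=8: DROP (t<6-0); WM=6
i=4 t=10 v=6: → [10,15); WM=7
i=5 t=11 v=1: → [10,15); WM=8
i=6 t=11 v=4: → [10,15); WM=8
i=7 t=0 v=7: DROP (t<8-0); WM=8
i=8 t=12 v=9: → [10,15); WM=9
i=9 t=12 v=4: → [10,15); WM=9
i=10 t=15 v=6: → [15,20); WM=12; [5,10) fires=2
i=11 t=16 v=6: → [15,20); WM=13
i=12 t=17 v=8: → [15,20); WM=14
i=13 t=21 v=4: → [20,25); WM=18; [10,15) fires=24
i=14 t=23 v=2: → [20,25); WM=20; [15,20) fires=20
i=15 t=26 v=3: → [25,30); WM=23
i=16 t=25 v=6: → [25,30); WM=23
i=17 t=28 v=6: → [25,30); WM=25; [20,25) fires=6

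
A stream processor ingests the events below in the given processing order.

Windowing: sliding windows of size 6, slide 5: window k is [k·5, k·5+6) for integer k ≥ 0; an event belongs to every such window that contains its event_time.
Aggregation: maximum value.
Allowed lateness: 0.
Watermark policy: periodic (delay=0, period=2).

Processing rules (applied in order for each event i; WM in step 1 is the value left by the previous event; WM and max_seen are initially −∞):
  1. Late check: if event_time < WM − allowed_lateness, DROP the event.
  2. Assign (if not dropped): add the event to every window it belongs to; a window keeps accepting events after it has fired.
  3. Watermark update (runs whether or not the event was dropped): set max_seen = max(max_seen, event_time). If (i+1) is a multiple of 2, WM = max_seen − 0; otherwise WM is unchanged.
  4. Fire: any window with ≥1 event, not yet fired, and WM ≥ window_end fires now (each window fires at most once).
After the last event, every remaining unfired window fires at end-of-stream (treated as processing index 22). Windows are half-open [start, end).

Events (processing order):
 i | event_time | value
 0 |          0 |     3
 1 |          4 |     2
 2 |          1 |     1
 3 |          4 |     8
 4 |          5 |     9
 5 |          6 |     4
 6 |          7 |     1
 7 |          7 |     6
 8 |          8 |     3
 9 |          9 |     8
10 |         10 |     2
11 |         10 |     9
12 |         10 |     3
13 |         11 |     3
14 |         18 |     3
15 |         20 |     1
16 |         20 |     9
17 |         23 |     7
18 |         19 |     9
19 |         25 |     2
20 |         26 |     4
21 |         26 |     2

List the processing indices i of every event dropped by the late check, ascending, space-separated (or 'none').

2 18

i=0 t=0 v=3: → [0,6); WM=−∞
i=1 t=4 v=2: → [0,6); WM=4
i=2 t=1 v=1: DROP (t<4-0); WM=4
i=3 t=4 v=8: → [0,6); WM=4
i=4 t=5 v=9: → [5,11),[0,6); WM=4
i=5 t=6 v=4: → [5,11); WM=6; [0,6) fires=9
i=6 t=7 v=1: → [5,11); WM=6
i=7 t=7 v=6: → [5,11); WM=7
i=8 t=8 v=3: → [5,11); WM=7
i=9 t=9 v=8: → [5,11); WM=9
i=10 t=10 v=2: → [10,16),[5,11); WM=9
i=11 t=10 v=9: → [10,16),[5,11); WM=10
i=12 t=10 v=3: → [10,16),[5,11); WM=10
i=13 t=11 v=3: → [10,16); WM=11; [5,11) fires=9
i=14 t=18 v=3: → [15,21); WM=11
i=15 t=20 v=1: → [20,26),[15,21); WM=20; [10,16) fires=9
i=16 t=20 v=9: → [20,26),[15,21); WM=20
i=17 t=23 v=7: → [20,26); WM=23; [15,21) fires=9
i=18 t=19 v=9: DROP (t<23-0); WM=23
i=19 t=25 v=2: → [25,31),[20,26); WM=25
i=20 t=26 v=4: → [25,31); WM=25
i=21 t=26 v=2: → [25,31); WM=26; [20,26) fires=9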